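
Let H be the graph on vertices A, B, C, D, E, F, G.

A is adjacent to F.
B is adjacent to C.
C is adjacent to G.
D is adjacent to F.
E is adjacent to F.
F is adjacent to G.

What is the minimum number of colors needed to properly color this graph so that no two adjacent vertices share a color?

2

F and G are adjacent, so at least 2 colors are needed.
2 colors suffice: color red → {C, F}; color blue → {A, B, D, E, G}. Every edge joins two different colors.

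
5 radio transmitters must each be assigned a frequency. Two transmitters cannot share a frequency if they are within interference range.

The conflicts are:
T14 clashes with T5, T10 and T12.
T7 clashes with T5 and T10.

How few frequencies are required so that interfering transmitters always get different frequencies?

T7 and T5 conflict, so at least 2 frequencies are needed.
2 frequencies suffice: T14=1, T7=1, T5=2, T10=2, T12=2. Each listed conflict is separated.

2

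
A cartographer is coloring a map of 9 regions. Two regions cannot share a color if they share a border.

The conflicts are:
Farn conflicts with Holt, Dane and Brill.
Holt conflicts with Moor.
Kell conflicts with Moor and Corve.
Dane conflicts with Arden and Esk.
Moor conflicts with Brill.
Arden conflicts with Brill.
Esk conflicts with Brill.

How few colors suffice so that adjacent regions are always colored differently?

2

Moor and Brill conflict, so at least 2 colors are needed.
A valid assignment using 2 colors: Farn=2, Holt=1, Kell=1, Dane=1, Moor=2, Arden=2, Esk=2, Corve=2, Brill=1. Each listed conflict is separated.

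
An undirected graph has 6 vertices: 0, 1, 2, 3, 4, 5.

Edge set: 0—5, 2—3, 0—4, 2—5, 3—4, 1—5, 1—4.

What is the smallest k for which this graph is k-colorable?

The cycle 4-1-5-2-3-4 has odd length 5, so it cannot be 2-colored; at least 3 colors are needed.
3 colors suffice: color a → {4, 5}; color b → {0, 1, 3}; color c → {2}. Every edge joins two different colors.

3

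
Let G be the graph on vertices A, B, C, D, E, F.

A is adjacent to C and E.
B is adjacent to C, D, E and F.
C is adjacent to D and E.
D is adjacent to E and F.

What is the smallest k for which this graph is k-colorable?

B, C, D, E are pairwise adjacent (a clique of size 4), so at least 4 colors are needed.
4 colors suffice: color 1 → {E, F}; color 2 → {A, B}; color 3 → {C}; color 4 → {D}. Each edge has distinct colors on its endpoints.

4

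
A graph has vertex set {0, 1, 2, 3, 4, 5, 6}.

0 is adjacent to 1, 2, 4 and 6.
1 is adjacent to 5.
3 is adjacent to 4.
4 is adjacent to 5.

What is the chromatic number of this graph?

0 and 1 are adjacent, so at least 2 colors are needed.
One proper 2-coloring: 0=red, 1=blue, 2=blue, 3=red, 4=blue, 5=red, 6=blue. Each edge has distinct colors on its endpoints.

2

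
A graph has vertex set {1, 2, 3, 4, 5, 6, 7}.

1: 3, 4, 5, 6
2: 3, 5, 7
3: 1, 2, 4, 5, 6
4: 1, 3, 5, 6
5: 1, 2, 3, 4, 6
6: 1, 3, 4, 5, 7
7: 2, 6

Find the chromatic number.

1, 3, 4, 5, 6 are mutually adjacent (a clique of size 5), so at least 5 colors are needed.
One proper 5-coloring: 1=e, 2=c, 3=b, 4=d, 5=a, 6=c, 7=a. No two adjacent vertices share a color.

5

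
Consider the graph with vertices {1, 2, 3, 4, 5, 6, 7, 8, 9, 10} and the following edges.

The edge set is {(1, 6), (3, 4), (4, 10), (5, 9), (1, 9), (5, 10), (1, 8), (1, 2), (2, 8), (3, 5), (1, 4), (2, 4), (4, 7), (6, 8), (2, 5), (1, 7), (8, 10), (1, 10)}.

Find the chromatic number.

3

1, 4, 7 are mutually adjacent, so at least 3 colors are needed.
3 colors suffice: color a → {1, 5}; color b → {4, 8, 9}; color c → {2, 3, 6, 7, 10}. Every edge joins two different colors.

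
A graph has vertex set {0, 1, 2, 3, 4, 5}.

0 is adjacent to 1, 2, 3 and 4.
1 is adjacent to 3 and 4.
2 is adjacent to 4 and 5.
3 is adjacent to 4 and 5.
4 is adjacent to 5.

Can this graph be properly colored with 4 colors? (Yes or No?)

Yes

The chromatic number is 4. 0, 1, 3, 4 are pairwise adjacent (a clique of size 4), so at least 4 colors are needed.
4 colors suffice: color red → {4}; color blue → {2, 3}; color green → {0, 5}; color yellow → {1}.
That is already a proper 4-coloring.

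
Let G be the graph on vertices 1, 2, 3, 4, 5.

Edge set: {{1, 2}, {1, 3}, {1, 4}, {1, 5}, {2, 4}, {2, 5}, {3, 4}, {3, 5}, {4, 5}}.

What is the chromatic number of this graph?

1, 3, 4, 5 form a clique, so at least 4 colors are needed.
4 colors suffice: 1=c, 2=d, 3=d, 4=a, 5=b. Every edge joins two different colors.

4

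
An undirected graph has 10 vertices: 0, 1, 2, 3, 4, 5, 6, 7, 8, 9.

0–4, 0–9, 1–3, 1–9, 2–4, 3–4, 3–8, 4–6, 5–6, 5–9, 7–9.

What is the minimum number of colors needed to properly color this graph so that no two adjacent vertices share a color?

The cycle 0-4-6-5-9-0 has odd length 5, so it cannot be 2-colored; at least 3 colors are needed.
One proper 3-coloring: 0=blue, 1=green, 2=blue, 3=blue, 4=red, 5=green, 6=blue, 7=blue, 8=red, 9=red. No two adjacent vertices share a color.

3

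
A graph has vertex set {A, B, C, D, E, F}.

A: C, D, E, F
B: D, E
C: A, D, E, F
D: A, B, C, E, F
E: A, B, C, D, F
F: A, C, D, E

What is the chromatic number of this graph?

5

A, C, D, E, F form a clique, so at least 5 colors are needed.
One proper 5-coloring: A=3, B=3, C=4, D=2, E=1, F=5. No two adjacent vertices share a color.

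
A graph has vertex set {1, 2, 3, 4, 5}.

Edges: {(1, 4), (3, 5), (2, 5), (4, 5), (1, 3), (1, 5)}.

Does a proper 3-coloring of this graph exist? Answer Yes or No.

Yes

The chromatic number is 3. 1, 3, 5 are pairwise adjacent, so at least 3 colors are needed.
A valid assignment using 3 colors: 1=b, 2=b, 3=c, 4=c, 5=a.
That is already a proper 3-coloring.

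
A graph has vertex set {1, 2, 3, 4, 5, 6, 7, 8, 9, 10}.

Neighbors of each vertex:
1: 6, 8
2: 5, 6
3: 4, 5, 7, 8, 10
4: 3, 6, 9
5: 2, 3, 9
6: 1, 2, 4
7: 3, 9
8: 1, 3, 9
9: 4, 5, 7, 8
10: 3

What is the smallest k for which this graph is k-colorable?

The cycle 1-8-3-4-6-1 has odd length 5, so it cannot be 2-colored; at least 3 colors are needed.
A valid assignment using 3 colors: 1=green, 2=green, 3=red, 4=blue, 5=blue, 6=red, 7=blue, 8=blue, 9=red, 10=blue. No two adjacent vertices share a color.

3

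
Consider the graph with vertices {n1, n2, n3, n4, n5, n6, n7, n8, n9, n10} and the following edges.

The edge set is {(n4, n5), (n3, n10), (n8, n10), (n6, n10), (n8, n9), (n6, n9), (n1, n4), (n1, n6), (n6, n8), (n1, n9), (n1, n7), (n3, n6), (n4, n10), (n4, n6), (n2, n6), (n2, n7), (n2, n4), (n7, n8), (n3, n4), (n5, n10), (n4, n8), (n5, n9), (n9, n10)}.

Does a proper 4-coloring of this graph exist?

The chromatic number is 4. n4, n6, n8, n10 are pairwise adjacent (a clique of size 4), so at least 4 colors are needed.
4 colors suffice: color R → {n4, n7, n9}; color B → {n5, n6}; color G → {n1, n2, n10}; color Y → {n3, n8}.
That is already a proper 4-coloring.

Yes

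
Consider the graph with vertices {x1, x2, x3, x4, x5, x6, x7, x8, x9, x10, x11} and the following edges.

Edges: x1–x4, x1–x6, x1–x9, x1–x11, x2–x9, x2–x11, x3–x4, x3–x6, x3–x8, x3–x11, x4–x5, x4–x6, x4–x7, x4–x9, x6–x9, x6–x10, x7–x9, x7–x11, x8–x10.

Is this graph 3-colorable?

No

x1, x4, x6, x9 are pairwise adjacent (a clique of size 4), so at least 4 colors are needed.
So 3 colors are not enough.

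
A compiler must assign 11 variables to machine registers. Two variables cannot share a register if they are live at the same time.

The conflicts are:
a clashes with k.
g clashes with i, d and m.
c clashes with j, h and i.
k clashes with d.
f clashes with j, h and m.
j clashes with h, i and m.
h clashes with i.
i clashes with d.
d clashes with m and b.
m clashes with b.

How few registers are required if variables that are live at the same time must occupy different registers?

c, j, h, i pairwise conflict, so at least 4 registers are needed.
4 registers suffice: register 1 → {a, j, d}; register 2 → {k, i, m}; register 3 → {g, h, b}; register 4 → {c, f}. No two conflicting variables share a register.

4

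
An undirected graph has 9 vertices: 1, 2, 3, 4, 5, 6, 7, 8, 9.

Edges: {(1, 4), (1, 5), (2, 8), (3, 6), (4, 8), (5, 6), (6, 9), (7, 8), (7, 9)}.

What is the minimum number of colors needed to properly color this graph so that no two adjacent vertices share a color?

3

The cycle 1-4-8-7-9-6-5-1 has odd length 7, so it cannot be 2-colored; at least 3 colors are needed.
3 colors suffice: 1=a, 2=b, 3=b, 4=b, 5=b, 6=a, 7=b, 8=a, 9=c. Each edge has distinct colors on its endpoints.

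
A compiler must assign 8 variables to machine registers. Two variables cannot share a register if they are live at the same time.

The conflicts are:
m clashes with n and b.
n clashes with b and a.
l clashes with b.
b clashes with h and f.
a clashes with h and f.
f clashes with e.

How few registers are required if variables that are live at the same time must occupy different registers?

m, n, b all conflict with each other, so at least 3 registers are needed.
3 registers suffice: register 1 → {b, a, e}; register 2 → {n, l, h, f}; register 3 → {m}. Each listed conflict is separated.

3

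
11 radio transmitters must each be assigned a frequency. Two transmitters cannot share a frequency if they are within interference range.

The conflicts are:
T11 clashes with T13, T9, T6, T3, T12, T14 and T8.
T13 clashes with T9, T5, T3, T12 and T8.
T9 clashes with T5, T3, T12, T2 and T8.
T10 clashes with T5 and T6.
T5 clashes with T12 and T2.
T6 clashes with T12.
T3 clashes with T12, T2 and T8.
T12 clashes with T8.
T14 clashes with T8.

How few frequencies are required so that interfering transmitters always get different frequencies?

6

T11, T13, T9, T3, T12, T8 are mutually in conflict, so at least 6 frequencies are needed.
6 frequencies suffice: frequency 1 → {T9, T6, T14}; frequency 2 → {T10, T12, T2}; frequency 3 → {T11, T5}; frequency 4 → {T8}; frequency 5 → {T3}; frequency 6 → {T13}. No two conflicting transmitters share a frequency.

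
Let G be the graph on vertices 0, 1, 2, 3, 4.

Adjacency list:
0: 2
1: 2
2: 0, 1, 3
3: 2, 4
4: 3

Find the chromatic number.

2

3 and 4 are adjacent, so at least 2 colors are needed.
One proper 2-coloring: 0=b, 1=b, 2=a, 3=b, 4=a. Every edge joins two different colors.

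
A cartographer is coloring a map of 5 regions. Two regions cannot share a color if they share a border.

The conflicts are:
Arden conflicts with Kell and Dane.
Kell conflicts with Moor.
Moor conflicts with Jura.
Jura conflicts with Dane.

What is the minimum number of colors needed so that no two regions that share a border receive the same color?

3

The cycle Moor-Jura-Dane-Arden-Kell-Moor has odd length 5, so it cannot be 2-colored; at least 3 colors are needed.
3 colors suffice: color 1 → {Kell, Dane}; color 2 → {Arden, Jura}; color 3 → {Moor}. Every pair that conflicts lands in different colors.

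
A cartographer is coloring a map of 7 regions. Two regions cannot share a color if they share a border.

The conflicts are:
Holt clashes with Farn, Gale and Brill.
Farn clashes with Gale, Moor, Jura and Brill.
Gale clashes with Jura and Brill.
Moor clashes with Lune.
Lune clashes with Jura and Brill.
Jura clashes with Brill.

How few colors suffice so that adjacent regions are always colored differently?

Holt, Farn, Gale, Brill are mutually in conflict, so at least 4 colors are needed.
A valid assignment using 4 colors: Holt=3, Farn=1, Gale=4, Moor=2, Lune=1, Jura=3, Brill=2. Each listed conflict is separated.

4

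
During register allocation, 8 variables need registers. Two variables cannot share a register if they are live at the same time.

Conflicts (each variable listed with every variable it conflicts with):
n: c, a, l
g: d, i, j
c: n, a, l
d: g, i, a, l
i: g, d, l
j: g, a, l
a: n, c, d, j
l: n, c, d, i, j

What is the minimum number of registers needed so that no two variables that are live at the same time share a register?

3

g, d, i are mutually in conflict, so at least 3 registers are needed.
3 registers suffice: register 1 → {g, a, l}; register 2 → {n, d, j}; register 3 → {c, i}. No two conflicting variables share a register.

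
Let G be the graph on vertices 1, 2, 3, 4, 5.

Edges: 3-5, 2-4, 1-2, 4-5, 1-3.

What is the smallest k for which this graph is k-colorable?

3

The cycle 5-3-1-2-4-5 has odd length 5, so it cannot be 2-colored; at least 3 colors are needed.
3 colors suffice: color red → {1, 4}; color blue → {2, 3}; color green → {5}. Each edge has distinct colors on its endpoints.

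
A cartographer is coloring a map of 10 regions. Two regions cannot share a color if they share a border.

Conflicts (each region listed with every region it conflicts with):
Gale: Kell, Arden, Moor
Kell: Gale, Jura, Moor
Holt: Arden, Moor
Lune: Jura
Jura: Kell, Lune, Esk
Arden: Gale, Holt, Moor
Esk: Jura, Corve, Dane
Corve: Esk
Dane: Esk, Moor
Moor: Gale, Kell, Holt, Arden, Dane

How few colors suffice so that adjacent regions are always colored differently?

Gale, Kell, Moor are mutually in conflict, so at least 3 colors are needed.
3 colors suffice: color 1 → {Lune, Esk, Moor}; color 2 → {Kell, Arden, Corve, Dane}; color 3 → {Gale, Holt, Jura}. Every pair that conflicts lands in different colors.

3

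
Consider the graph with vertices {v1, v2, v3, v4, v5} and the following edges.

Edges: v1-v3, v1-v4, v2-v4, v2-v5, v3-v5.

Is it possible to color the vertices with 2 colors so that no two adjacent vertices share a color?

No

The cycle v2-v4-v1-v3-v5-v2 has odd length 5, so it cannot be 2-colored; at least 3 colors are needed.
So 2 colors are not enough.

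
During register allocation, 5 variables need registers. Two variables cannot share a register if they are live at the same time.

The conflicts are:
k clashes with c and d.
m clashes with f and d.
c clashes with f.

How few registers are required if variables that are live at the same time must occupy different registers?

3

The cycle k-d-m-f-c-k has odd length 5, so it cannot be 2-colored; at least 3 registers are needed.
Using 3 registers: k=3, m=1, c=1, f=2, d=2. Each listed conflict is separated.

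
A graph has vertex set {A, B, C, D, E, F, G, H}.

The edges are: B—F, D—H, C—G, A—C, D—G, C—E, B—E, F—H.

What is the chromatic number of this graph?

The cycle F-B-E-C-G-D-H-F has odd length 7, so it cannot be 2-colored; at least 3 colors are needed.
One proper 3-coloring: A=2, B=1, C=1, D=1, E=2, F=2, G=2, H=3. Each edge has distinct colors on its endpoints.

3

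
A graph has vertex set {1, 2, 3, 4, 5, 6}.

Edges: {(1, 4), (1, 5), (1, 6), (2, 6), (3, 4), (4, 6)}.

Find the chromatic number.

1, 4, 6 are mutually adjacent, so at least 3 colors are needed.
3 colors suffice: color a → {1, 2, 3}; color b → {4, 5}; color c → {6}. No two adjacent vertices share a color.

3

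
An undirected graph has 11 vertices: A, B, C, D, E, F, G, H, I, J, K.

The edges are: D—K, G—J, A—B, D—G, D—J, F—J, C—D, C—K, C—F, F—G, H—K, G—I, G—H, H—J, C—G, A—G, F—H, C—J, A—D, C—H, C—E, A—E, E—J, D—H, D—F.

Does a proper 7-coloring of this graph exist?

The chromatic number is 6. C, D, F, G, H, J are mutually adjacent (a clique of size 6), so at least 6 colors are needed.
A valid assignment using 6 colors: A=1, B=2, C=1, D=2, E=2, F=6, G=3, H=4, I=1, J=5, K=3.
Since 7 ≥ 6, a proper 7-coloring certainly exists.

Yes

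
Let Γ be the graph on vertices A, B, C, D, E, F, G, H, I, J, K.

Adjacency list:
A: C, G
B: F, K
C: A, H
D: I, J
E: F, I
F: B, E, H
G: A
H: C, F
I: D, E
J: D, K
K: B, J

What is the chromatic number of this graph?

The cycle D-I-E-F-B-K-J-D has odd length 7, so it cannot be 2-colored; at least 3 colors are needed.
3 colors suffice: color 1 → {C, D, F, G, K}; color 2 → {A, B, H, I, J}; color 3 → {E}. Each edge has distinct colors on its endpoints.

3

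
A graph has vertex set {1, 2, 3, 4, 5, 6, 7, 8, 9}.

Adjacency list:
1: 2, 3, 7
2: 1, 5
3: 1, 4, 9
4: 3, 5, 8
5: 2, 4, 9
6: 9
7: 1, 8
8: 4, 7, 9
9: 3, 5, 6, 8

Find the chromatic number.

The cycle 7-8-9-3-1-7 has odd length 5, so it cannot be 2-colored; at least 3 colors are needed.
3 colors suffice: color red → {1, 4, 9}; color blue → {3, 5, 6, 8}; color green → {2, 7}. Each edge has distinct colors on its endpoints.

3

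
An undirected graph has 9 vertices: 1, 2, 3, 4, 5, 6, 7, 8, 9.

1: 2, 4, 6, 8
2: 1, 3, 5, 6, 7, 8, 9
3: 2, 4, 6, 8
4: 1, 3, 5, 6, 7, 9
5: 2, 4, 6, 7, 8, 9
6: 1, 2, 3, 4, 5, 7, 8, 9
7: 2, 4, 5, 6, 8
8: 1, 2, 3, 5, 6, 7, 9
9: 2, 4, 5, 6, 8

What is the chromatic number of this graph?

5

2, 5, 6, 7, 8 are pairwise adjacent (a clique of size 5), so at least 5 colors are needed.
5 colors suffice: color red → {6}; color blue → {2, 4}; color green → {8}; color yellow → {1, 3, 5}; color purple → {7, 9}. No two adjacent vertices share a color.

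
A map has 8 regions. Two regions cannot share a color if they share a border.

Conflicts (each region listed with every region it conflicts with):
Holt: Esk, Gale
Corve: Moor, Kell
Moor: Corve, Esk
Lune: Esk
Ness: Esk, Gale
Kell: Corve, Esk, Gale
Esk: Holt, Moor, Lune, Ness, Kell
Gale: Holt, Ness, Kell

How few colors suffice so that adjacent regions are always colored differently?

2

Ness and Gale conflict, so at least 2 colors are needed.
2 colors suffice: Holt=2, Corve=1, Moor=2, Lune=2, Ness=2, Kell=2, Esk=1, Gale=1. Each listed conflict is separated.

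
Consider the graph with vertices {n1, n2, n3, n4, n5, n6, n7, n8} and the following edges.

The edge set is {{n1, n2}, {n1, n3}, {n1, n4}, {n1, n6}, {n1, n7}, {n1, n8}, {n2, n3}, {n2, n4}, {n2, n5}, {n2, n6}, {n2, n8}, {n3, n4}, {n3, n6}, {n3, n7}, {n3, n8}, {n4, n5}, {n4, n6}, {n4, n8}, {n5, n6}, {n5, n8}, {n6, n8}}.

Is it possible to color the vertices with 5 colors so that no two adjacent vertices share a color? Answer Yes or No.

No

n1, n2, n3, n4, n6, n8 form a clique, so at least 6 colors are needed.
So 5 colors are not enough.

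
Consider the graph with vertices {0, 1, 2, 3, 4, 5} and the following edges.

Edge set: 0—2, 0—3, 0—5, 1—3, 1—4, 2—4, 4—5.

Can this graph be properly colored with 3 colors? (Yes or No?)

The chromatic number is 3. The cycle 1-4-5-0-3-1 has odd length 5, so it cannot be 2-colored; at least 3 colors are needed.
3 colors suffice: 0=red, 1=green, 2=blue, 3=blue, 4=red, 5=blue.
That is already a proper 3-coloring.

Yes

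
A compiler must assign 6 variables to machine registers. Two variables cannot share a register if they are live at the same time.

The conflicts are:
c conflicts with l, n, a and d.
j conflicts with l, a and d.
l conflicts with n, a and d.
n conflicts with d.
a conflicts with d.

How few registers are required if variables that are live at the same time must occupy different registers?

j, l, a, d pairwise conflict, so at least 4 registers are needed.
A valid assignment using 4 registers: c=3, j=3, l=2, n=4, a=4, d=1. Each listed conflict is separated.

4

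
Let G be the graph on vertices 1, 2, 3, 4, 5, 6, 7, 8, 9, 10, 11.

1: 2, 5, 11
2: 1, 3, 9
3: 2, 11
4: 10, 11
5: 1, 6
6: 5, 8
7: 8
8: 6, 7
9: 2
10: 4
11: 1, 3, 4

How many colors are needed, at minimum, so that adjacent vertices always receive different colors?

2

7 and 8 are adjacent, so at least 2 colors are needed.
2 colors suffice: color a → {2, 5, 8, 10, 11}; color b → {1, 3, 4, 6, 7, 9}. Each edge has distinct colors on its endpoints.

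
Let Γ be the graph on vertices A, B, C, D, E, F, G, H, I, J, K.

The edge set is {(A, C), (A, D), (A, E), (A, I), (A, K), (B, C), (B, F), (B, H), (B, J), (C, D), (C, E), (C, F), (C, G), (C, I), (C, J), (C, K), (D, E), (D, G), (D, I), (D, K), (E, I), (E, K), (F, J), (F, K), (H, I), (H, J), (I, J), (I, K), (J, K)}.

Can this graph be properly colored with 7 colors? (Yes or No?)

Yes

The chromatic number is 6. A, C, D, E, I, K are pairwise adjacent (a clique of size 6), so at least 6 colors are needed.
A valid assignment using 6 colors: A=6, B=3, C=1, D=4, E=5, F=2, G=2, H=1, I=2, J=4, K=3.
Since 7 ≥ 6, a proper 7-coloring certainly exists.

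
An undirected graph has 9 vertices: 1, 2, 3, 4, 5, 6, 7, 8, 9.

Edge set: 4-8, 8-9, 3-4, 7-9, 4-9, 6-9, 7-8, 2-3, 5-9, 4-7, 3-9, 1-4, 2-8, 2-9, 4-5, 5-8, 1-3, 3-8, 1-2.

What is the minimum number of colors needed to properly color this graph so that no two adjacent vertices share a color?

4

2, 3, 8, 9 are mutually adjacent (a clique of size 4), so at least 4 colors are needed.
4 colors suffice: 1=red, 2=blue, 3=yellow, 4=blue, 5=yellow, 6=blue, 7=yellow, 8=green, 9=red. Every edge joins two different colors.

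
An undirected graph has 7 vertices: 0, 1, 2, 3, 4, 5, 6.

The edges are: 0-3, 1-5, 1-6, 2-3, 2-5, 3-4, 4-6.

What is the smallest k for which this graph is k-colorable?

2

1 and 6 are adjacent, so at least 2 colors are needed.
A valid assignment using 2 colors: 0=blue, 1=blue, 2=blue, 3=red, 4=blue, 5=red, 6=red. Each edge has distinct colors on its endpoints.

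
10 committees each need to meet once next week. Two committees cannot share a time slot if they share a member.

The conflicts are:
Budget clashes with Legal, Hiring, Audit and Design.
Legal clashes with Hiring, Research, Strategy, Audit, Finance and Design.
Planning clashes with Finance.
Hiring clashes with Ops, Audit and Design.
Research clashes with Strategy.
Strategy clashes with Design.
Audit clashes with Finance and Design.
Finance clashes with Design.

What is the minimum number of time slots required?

5

Budget, Legal, Hiring, Audit, Design pairwise conflict, so at least 5 time slots are needed.
Using 5 time slots: Budget=5, Legal=1, Planning=1, Hiring=4, Ops=1, Research=2, Strategy=3, Audit=3, Finance=4, Design=2. Every pair that conflicts lands in different time slots.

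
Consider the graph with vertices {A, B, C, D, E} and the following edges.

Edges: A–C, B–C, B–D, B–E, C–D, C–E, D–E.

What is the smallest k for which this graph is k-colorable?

4

B, C, D, E are mutually adjacent (a clique of size 4), so at least 4 colors are needed.
One proper 4-coloring: A=blue, B=yellow, C=red, D=green, E=blue. Each edge has distinct colors on its endpoints.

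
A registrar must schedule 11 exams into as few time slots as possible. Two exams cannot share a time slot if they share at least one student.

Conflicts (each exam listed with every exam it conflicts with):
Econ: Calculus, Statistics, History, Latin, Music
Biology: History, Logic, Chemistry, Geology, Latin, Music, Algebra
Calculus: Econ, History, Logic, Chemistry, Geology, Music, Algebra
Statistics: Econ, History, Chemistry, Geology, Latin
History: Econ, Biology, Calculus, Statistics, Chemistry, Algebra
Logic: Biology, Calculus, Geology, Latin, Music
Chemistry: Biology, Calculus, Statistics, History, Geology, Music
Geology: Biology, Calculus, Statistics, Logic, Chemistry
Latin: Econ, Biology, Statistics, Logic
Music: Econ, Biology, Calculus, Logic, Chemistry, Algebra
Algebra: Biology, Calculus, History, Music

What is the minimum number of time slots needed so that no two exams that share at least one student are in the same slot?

Biology, Music, Algebra pairwise conflict, so at least 3 time slots are needed.
3 time slots suffice: Econ=3, Biology=1, Calculus=1, Statistics=1, History=2, Logic=3, Chemistry=3, Geology=2, Latin=2, Music=2, Algebra=3. Each listed conflict is separated.

3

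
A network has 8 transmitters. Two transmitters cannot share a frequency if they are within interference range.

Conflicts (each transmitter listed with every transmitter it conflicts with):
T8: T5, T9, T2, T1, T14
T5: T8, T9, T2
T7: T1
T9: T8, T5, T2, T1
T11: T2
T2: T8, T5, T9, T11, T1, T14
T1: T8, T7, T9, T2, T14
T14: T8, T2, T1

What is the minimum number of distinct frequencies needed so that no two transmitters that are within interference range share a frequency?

4

T8, T9, T2, T1 all conflict with each other, so at least 4 frequencies are needed.
4 frequencies suffice: T8=3, T5=2, T7=1, T9=4, T11=2, T2=1, T1=2, T14=4. Every pair that conflicts lands in different frequencies.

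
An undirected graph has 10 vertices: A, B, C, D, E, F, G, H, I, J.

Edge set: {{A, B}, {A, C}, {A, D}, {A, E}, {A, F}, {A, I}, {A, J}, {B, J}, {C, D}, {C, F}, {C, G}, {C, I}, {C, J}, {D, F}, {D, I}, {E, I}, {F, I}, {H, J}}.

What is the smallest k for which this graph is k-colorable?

A, C, D, F, I form a clique, so at least 5 colors are needed.
5 colors suffice: color red → {A, G, H}; color blue → {B, C, E}; color green → {I, J}; color yellow → {F}; color purple → {D}. No two adjacent vertices share a color.

5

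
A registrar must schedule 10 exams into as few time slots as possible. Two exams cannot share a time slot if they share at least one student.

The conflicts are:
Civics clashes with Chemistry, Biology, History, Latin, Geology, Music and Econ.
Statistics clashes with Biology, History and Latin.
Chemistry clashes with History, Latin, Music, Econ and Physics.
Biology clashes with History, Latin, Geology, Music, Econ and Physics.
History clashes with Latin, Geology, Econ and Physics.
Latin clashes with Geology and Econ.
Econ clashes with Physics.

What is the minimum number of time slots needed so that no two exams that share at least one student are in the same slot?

Civics, Biology, History, Latin, Econ are mutually in conflict, so at least 5 time slots are needed.
Using 5 time slots: Civics=3, Statistics=3, Chemistry=2, Biology=2, History=1, Latin=4, Geology=5, Music=1, Econ=5, Physics=3. Every pair that conflicts lands in different time slots.

5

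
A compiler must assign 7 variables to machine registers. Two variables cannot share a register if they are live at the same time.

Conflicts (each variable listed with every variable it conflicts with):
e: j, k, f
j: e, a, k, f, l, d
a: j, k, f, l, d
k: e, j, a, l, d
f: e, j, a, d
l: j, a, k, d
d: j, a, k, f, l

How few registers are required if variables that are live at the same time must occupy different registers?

5

j, a, k, l, d pairwise conflict, so at least 5 registers are needed.
5 registers suffice: register 1 → {j}; register 2 → {e, a}; register 3 → {d}; register 4 → {k, f}; register 5 → {l}. No two conflicting variables share a register.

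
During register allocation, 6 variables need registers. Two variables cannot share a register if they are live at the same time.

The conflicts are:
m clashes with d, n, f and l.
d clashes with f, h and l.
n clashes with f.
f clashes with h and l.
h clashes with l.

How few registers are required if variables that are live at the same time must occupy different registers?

4

d, f, h, l are mutually in conflict, so at least 4 registers are needed.
A valid assignment using 4 registers: m=4, d=3, n=2, f=1, h=4, l=2. Each listed conflict is separated.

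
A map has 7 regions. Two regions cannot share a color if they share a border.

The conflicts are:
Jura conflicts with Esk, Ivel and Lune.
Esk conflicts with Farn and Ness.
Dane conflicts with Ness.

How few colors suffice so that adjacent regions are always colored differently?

2

Jura and Ivel conflict, so at least 2 colors are needed.
One proper 2-coloring: Jura=1, Esk=2, Farn=1, Dane=2, Ness=1, Ivel=2, Lune=2. Every pair that conflicts lands in different colors.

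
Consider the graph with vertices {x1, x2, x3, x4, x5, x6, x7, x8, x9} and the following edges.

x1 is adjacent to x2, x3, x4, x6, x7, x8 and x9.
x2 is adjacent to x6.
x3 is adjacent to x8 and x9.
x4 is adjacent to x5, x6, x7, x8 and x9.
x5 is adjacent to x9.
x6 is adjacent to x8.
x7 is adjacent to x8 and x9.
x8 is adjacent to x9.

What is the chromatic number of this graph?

5

x1, x4, x7, x8, x9 are mutually adjacent (a clique of size 5), so at least 5 colors are needed.
5 colors suffice: color R → {x1, x5}; color B → {x2, x8}; color G → {x6, x9}; color Y → {x3, x4}; color P → {x7}. No two adjacent vertices share a color.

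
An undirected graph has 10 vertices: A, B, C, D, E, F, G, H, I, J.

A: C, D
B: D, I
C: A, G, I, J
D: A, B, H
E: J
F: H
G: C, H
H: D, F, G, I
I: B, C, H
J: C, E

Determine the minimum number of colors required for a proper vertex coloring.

3

The cycle I-H-D-A-C-I has odd length 5, so it cannot be 2-colored; at least 3 colors are needed.
A valid assignment using 3 colors: A=3, B=1, C=1, D=2, E=1, F=2, G=2, H=1, I=2, J=2. No two adjacent vertices share a color.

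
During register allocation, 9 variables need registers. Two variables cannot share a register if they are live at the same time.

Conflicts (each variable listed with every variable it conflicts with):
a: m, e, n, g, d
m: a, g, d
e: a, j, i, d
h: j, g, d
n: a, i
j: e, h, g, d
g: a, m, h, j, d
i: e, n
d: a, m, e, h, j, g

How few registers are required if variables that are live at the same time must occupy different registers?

4

a, m, g, d all conflict with each other, so at least 4 registers are needed.
A valid assignment using 4 registers: a=2, m=4, e=3, h=4, n=3, j=2, g=3, i=1, d=1. Every pair that conflicts lands in different registers.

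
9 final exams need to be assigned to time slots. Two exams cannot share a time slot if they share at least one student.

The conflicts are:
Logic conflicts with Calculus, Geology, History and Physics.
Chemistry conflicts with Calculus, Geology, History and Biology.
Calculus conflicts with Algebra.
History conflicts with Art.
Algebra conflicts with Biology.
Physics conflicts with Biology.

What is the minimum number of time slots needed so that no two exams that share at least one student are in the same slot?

The cycle Geology-Chemistry-Biology-Physics-Logic-Geology has odd length 5, so it cannot be 2-colored; at least 3 time slots are needed.
Using 3 time slots: Logic=1, Chemistry=1, Calculus=2, Geology=2, History=2, Art=1, Algebra=1, Physics=3, Biology=2. Each listed conflict is separated.

3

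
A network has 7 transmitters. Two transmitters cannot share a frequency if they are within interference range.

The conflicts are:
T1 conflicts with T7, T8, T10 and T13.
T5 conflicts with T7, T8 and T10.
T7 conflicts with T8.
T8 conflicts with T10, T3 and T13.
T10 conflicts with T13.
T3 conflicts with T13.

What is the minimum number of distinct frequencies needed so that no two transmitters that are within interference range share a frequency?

T1, T8, T10, T13 pairwise conflict, so at least 4 frequencies are needed.
4 frequencies suffice: T1=4, T5=3, T7=2, T8=1, T10=2, T3=2, T13=3. Each listed conflict is separated.

4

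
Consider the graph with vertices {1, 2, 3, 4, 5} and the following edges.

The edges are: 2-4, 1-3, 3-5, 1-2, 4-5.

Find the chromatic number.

The cycle 3-5-4-2-1-3 has odd length 5, so it cannot be 2-colored; at least 3 colors are needed.
3 colors suffice: 1=red, 2=blue, 3=green, 4=red, 5=blue. Each edge has distinct colors on its endpoints.

3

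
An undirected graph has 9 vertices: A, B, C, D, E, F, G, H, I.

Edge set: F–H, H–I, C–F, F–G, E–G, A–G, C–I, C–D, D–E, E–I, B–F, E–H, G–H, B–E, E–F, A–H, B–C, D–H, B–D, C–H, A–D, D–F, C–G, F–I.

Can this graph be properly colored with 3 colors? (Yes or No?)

D, E, F, H are mutually adjacent (a clique of size 4), so at least 4 colors are needed.
So 3 colors are not enough.

No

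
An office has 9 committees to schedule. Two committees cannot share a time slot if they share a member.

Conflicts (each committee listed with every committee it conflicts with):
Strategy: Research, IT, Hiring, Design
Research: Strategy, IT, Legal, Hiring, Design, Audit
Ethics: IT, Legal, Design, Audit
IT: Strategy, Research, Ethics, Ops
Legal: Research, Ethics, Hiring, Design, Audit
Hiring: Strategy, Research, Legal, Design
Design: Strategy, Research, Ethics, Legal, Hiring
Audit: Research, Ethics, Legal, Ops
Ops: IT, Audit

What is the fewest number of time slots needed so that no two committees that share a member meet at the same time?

Strategy, Research, Hiring, Design all conflict with each other, so at least 4 time slots are needed.
4 time slots suffice: time slot 1 → {Research, Ethics, Ops}; time slot 2 → {Strategy, Legal}; time slot 3 → {IT, Design, Audit}; time slot 4 → {Hiring}. Each listed conflict is separated.

4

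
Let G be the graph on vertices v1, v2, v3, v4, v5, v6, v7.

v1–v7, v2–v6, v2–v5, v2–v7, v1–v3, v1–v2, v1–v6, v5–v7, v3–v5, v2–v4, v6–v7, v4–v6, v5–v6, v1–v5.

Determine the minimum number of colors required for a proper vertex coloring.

v1, v2, v5, v6, v7 form a clique, so at least 5 colors are needed.
5 colors suffice: color 1 → {v2, v3}; color 2 → {v1, v4}; color 3 → {v5}; color 4 → {v6}; color 5 → {v7}. Every edge joins two different colors.

5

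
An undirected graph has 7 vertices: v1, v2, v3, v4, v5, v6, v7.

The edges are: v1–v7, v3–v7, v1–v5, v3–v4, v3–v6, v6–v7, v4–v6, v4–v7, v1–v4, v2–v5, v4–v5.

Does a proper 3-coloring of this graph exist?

v3, v4, v6, v7 form a clique, so at least 4 colors are needed.
So 3 colors are not enough.

No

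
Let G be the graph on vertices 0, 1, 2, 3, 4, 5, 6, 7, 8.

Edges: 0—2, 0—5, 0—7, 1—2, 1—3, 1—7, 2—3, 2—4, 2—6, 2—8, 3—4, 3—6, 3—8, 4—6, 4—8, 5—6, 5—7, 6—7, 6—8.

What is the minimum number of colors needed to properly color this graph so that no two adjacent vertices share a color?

2, 3, 4, 6, 8 form a clique, so at least 5 colors are needed.
A valid assignment using 5 colors: 0=blue, 1=blue, 2=red, 3=green, 4=yellow, 5=green, 6=blue, 7=red, 8=purple. No two adjacent vertices share a color.

5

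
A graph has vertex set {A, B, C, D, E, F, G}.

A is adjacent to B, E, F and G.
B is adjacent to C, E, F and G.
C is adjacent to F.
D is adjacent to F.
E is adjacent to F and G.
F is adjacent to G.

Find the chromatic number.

A, B, E, F, G are pairwise adjacent (a clique of size 5), so at least 5 colors are needed.
5 colors suffice: color 1 → {F}; color 2 → {B, D}; color 3 → {C, E}; color 4 → {A}; color 5 → {G}. Every edge joins two different colors.

5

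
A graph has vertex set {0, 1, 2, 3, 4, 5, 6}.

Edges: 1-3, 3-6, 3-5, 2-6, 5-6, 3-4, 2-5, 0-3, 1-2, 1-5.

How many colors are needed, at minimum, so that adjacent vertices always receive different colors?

3

1, 3, 5 form a triangle, so at least 3 colors are needed.
3 colors suffice: 0=b, 1=c, 2=a, 3=a, 4=b, 5=b, 6=c. Each edge has distinct colors on its endpoints.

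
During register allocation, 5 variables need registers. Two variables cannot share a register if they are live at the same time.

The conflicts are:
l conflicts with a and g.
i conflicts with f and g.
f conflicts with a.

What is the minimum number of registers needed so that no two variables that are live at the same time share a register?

The cycle f-i-g-l-a-f has odd length 5, so it cannot be 2-colored; at least 3 registers are needed.
A valid assignment using 3 registers: l=2, i=2, f=3, a=1, g=1. Each listed conflict is separated.

3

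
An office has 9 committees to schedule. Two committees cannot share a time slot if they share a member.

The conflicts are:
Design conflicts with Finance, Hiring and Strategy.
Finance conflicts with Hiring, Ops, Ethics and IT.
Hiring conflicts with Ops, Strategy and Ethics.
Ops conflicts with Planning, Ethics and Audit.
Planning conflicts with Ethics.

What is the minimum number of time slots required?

4

Finance, Hiring, Ops, Ethics pairwise conflict, so at least 4 time slots are needed.
4 time slots suffice: time slot 1 → {Design, Ops, IT}; time slot 2 → {Finance, Strategy, Planning, Audit}; time slot 3 → {Hiring}; time slot 4 → {Ethics}. Every pair that conflicts lands in different time slots.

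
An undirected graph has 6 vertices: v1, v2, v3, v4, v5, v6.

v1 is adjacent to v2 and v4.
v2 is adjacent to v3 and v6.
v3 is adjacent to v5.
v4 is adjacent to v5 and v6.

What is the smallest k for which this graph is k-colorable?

3

The cycle v4-v5-v3-v2-v6-v4 has odd length 5, so it cannot be 2-colored; at least 3 colors are needed.
3 colors suffice: color 1 → {v2, v4}; color 2 → {v1, v3, v6}; color 3 → {v5}. No two adjacent vertices share a color.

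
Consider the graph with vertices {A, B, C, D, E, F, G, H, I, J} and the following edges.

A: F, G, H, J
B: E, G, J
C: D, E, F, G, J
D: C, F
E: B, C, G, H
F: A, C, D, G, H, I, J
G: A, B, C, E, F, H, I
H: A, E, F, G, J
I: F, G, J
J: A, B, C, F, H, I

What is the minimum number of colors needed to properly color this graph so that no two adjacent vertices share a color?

4

A, F, H, J are pairwise adjacent (a clique of size 4), so at least 4 colors are needed.
One proper 4-coloring: A=yellow, B=green, C=green, D=blue, E=red, F=red, G=blue, H=green, I=green, J=blue. Every edge joins two different colors.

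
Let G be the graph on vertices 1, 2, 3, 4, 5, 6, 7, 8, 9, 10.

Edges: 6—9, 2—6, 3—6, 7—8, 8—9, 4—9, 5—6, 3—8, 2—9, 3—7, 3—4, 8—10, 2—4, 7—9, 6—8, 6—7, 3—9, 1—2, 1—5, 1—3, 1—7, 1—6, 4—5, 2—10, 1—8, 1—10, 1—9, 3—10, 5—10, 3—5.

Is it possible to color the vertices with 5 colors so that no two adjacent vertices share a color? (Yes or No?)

No

1, 3, 6, 7, 8, 9 form a clique, so at least 6 colors are needed.
So 5 colors are not enough.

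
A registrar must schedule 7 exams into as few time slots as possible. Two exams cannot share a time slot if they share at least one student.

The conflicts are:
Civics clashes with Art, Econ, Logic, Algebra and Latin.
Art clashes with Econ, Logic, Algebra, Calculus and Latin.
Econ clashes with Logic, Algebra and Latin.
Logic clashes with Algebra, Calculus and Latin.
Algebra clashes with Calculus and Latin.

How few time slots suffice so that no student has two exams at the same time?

6

Civics, Art, Econ, Logic, Algebra, Latin all conflict with each other, so at least 6 time slots are needed.
6 time slots suffice: time slot 1 → {Art}; time slot 2 → {Algebra}; time slot 3 → {Logic}; time slot 4 → {Econ, Calculus}; time slot 5 → {Civics}; time slot 6 → {Latin}. Every pair that conflicts lands in different time slots.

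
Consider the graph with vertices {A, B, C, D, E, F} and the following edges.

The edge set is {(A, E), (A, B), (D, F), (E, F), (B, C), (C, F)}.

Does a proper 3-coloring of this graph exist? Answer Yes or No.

Yes

The chromatic number is 3. The cycle A-E-F-C-B-A has odd length 5, so it cannot be 2-colored; at least 3 colors are needed.
One proper 3-coloring: A=1, B=3, C=2, D=2, E=2, F=1.
That is already a proper 3-coloring.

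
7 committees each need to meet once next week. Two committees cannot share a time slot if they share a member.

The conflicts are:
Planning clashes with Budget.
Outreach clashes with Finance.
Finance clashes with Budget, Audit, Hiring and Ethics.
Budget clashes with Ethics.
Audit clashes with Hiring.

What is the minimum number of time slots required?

Finance, Audit, Hiring are mutually in conflict, so at least 3 time slots are needed.
Using 3 time slots: Planning=1, Outreach=2, Finance=1, Budget=2, Audit=3, Hiring=2, Ethics=3. No two conflicting committees share a time slot.

3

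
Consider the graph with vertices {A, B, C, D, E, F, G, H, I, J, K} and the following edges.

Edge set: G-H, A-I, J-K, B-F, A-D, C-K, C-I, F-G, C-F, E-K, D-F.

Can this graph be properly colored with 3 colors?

The chromatic number is 3. The cycle D-F-C-I-A-D has odd length 5, so it cannot be 2-colored; at least 3 colors are needed.
3 colors suffice: color red → {F, H, I, K}; color blue → {B, C, D, E, G, J}; color green → {A}.
That is already a proper 3-coloring.

Yes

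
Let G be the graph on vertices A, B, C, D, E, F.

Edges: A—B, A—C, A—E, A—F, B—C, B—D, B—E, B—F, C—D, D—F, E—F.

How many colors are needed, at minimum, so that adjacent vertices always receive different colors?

4

A, B, E, F are mutually adjacent (a clique of size 4), so at least 4 colors are needed.
A valid assignment using 4 colors: A=3, B=1, C=2, D=3, E=4, F=2. Each edge has distinct colors on its endpoints.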